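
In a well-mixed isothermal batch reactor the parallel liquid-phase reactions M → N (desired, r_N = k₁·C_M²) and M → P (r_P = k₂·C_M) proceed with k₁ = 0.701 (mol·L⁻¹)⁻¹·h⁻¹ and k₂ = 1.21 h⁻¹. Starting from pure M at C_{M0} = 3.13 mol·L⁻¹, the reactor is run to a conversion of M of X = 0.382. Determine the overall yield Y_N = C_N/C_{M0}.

C_M = C_{M0}(1−X) = 1.934 mol·L⁻¹.
Along a PFR/batch, dC_P/dC_M = −r_P/(r_N+r_P) = −k₂/(k₂+k₁·C_M).
Integrating from C_{M0} to C_M: C_P = (1.21/0.701)·ln[(1.21+0.701·3.13)/(1.21+0.701·1.93)] = 1.726·ln(3.404/2.566) = 0.4879 mol·L⁻¹.
Then C_N = (C_{M0}−C_M) − C_P = 1.196 − 0.4879 = 0.7078 mol·L⁻¹.
Y_N = C_N/C_{M0} = 0.7078/3.13 = 0.226.

0.226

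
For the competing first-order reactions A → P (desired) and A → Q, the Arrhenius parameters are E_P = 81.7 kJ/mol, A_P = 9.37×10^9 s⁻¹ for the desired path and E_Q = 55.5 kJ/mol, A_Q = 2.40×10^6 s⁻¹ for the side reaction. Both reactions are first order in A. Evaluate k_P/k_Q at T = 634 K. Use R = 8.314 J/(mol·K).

With equal orders, S_{P/Q} = k_P/k_Q = (A_P/A_Q)·exp[(E_Q−E_P)/(RT)].
(E_Q−E_P)/(RT) = (55.5−81.7)×10³/(8.314×634) = -26200/5271 = -4.971.
k_P/k_Q = (9.37×10^9/2.40×10^6)·exp(-4.971) = 3904 × 0.006940 = 27.1.
Since E_P > E_Q, raising the temperature improves selectivity toward P.

27.1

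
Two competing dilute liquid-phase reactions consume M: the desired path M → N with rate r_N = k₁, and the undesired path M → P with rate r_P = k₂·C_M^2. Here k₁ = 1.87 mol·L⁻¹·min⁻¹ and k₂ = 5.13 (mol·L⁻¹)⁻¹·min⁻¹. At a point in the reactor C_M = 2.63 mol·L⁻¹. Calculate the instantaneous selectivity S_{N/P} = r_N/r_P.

S_{N/P} = r_N/r_P = (k₁)/(k₂·C_M^2) = (k₁/k₂)·C_M^-2.
= (1.87) / (5.13×2.630^2) = 1.870/35.48 = 0.0527.
The undesired path is higher order in M, so low C_M (CSTR or dilute feed) favours N.

0.0527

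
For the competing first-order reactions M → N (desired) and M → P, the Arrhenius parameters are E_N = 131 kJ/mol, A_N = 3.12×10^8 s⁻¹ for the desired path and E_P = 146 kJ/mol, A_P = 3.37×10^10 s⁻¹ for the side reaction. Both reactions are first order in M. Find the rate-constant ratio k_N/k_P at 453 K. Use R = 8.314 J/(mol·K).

0.497

With equal orders, S_{N/P} = k_N/k_P = (A_N/A_P)·exp[(E_P−E_N)/(RT)].
(E_P−E_N)/(RT) = (146−131)×10³/(8.314×453) = 15000/3766 = 3.983.
k_N/k_P = (3.12×10^8/3.37×10^10)·exp(3.983) = 0.009258 × 53.66 = 0.497.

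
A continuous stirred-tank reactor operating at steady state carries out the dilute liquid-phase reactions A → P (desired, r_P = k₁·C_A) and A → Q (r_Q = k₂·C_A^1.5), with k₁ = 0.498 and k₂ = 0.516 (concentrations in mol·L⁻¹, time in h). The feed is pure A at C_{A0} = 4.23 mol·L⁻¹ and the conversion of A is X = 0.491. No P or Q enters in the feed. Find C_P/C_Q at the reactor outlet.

0.658

Exit C_A = C_{A0}(1−X) = 4.23×0.509 = 2.153 mol·L⁻¹.
In a CSTR the entire volume is at exit conditions, so r_P = 0.498×2.153 = 1.072 and r_Q = 0.516×2.153^1.5 = 1.630.
Overall selectivity = C_P/C_Q = r_Pτ/(r_Qτ) = r_P/r_Q = 0.658.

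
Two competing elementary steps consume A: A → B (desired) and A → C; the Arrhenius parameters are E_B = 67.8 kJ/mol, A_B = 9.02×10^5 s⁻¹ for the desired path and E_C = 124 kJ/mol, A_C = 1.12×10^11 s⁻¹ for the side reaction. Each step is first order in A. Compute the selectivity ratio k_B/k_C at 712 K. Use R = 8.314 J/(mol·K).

With equal orders, S_{B/C} = k_B/k_C = (A_B/A_C)·exp[(E_C−E_B)/(RT)].
(E_C−E_B)/(RT) = (124−67.8)×10³/(8.314×712) = 56200/5920 = 9.494.
k_B/k_C = (9.02×10^5/1.12×10^11)·exp(9.494) = 8.054×10^-6 × 13279 = 0.107.

0.107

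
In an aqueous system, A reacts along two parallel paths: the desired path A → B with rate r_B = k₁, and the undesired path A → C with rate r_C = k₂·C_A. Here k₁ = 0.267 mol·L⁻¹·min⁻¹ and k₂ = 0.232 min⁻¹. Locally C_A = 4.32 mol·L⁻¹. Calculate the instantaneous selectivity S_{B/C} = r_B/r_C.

0.266

S_{B/C} = r_B/r_C = (k₁)/(k₂·C_A) = (k₁/k₂)·C_A⁻¹.
= (0.267) / (0.232×4.320) = 0.2670/1.002 = 0.266.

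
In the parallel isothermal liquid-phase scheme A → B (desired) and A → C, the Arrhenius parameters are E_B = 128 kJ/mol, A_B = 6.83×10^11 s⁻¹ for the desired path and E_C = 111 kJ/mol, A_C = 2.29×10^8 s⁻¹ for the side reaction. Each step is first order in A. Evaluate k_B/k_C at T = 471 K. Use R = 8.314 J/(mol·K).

38.8

k_B/k_C = (A_B/A_C)·exp[−(E_B−E_C)/(RT)] = (A_B/A_C)·exp[(E_C−E_B)/(RT)].
(E_C−E_B)/(RT) = (111−128)×10³/(8.314×471) = -17000/3916 = -4.341.
k_B/k_C = (6.83×10^11/2.29×10^8)·exp(-4.341) = 2983 × 0.01302 = 38.8.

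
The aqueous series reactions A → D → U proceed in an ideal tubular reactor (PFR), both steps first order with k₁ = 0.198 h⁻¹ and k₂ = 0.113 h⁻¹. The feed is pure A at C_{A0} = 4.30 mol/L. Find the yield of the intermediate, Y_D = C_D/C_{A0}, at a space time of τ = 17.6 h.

Solving the coupled first-order balances gives C_D(τ) = [k₁/(k₂−k₁)]·C_{A0}·(e^(−k₁τ) − e^(−k₂τ)).
e^(−k₁τ) = e^(−0.198×17.6) = e^(−3.485) = 0.03066; e^(−k₂τ) = e^(−1.989) = 0.1369.
C_D = 0.198×4.30/(0.113−0.198) × (0.03066−0.1369) = (-10.02)×(-0.1062) = 1.064 mol/L.
Y_D = C_D/C_{A0} = 1.064/4.30 = 0.247.

0.247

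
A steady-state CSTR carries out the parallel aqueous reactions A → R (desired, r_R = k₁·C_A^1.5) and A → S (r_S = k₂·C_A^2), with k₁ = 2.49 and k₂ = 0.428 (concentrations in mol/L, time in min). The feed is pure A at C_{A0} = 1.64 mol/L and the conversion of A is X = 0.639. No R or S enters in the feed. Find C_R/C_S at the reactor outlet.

7.56

Exit C_A = C_{A0}(1−X) = 1.64×0.361 = 0.5920 mol/L.
In a CSTR the entire volume is at exit conditions, so r_R = 2.49×0.5920^1.5 = 1.134 and r_S = 0.428×0.5920^2 = 0.1500.
Overall selectivity = C_R/C_S = r_Rτ/(r_Sτ) = r_R/r_S = 7.56.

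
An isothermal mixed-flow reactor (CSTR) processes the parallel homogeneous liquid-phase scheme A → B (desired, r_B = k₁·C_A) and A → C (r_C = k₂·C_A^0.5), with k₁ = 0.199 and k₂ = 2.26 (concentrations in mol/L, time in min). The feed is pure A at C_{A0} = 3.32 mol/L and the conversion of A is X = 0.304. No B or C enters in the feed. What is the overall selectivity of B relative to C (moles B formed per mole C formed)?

0.134

Exit C_A = C_{A0}(1−X) = 3.32×0.696 = 2.311 mol/L.
In a CSTR the entire volume is at exit conditions, so r_B = 0.199×2.311 = 0.4598 and r_C = 2.26×2.311^0.5 = 3.435.
Overall selectivity = C_B/C_C = r_Bτ/(r_Cτ) = r_B/r_C = 0.134.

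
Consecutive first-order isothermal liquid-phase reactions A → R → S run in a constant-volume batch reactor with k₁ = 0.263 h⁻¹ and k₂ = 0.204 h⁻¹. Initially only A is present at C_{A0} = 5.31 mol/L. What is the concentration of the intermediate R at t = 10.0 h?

The intermediate concentration in a first-order A→B→C sequence is C_R = k₁C_{A0}(e^(−k₁t) − e^(−k₂t))/(k₂−k₁).
e^(−k₁t) = e^(−0.263×10.0) = e^(−2.630) = 0.07208; e^(−k₂t) = e^(−2.040) = 0.1300.
C_R = 0.263×5.31/(0.204−0.263) × (0.07208−0.1300) = (-23.67)×(-0.05795) = 1.372 mol/L.

1.37 mol/L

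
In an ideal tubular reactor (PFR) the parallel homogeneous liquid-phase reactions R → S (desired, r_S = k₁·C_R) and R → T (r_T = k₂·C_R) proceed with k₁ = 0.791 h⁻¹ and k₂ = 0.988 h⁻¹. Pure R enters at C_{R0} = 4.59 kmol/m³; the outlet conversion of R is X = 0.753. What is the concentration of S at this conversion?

1.54 kmol/m³

C_R = C_{R0}(1−X) = 1.134 kmol/m³.
Both paths are first order in R, so the instantaneous fraction to S is constant: dC_S/d(−C_R) = k₁/(k₁+k₂) = 0.4446.
C_S = 0.4446·(C_{R0}−C_R) = 0.4446×3.456 = 1.54 kmol/m³.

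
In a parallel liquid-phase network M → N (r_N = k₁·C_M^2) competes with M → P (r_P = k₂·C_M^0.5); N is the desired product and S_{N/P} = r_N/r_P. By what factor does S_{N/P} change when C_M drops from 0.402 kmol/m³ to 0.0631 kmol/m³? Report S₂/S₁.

0.0622

S_{N/P} = (k₁/k₂)·C_M^1.5, so S₂/S₁ = (C_{M,2}/C_{M,1})^1.5.
= (0.0631/0.402)^1.5 = (0.1570)^1.5 = 0.0622.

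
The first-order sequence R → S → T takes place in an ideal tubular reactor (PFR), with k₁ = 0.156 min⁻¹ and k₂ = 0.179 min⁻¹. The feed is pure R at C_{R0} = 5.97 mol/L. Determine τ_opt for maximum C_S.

Setting dC_S/dτ = 0 gives τ_opt = ln(k₂/k₁)/(k₂−k₁).
= ln(0.179/0.156)/(0.179−0.156) = ln(1.147)/0.02300 = 0.1375/0.02300 = 5.98 min.

5.98 min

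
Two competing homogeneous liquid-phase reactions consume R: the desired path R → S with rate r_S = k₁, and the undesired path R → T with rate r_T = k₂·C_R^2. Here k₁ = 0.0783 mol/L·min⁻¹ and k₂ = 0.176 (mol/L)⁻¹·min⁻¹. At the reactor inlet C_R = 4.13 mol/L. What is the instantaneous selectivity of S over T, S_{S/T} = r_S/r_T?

0.0261

S_{S/T} = r_S/r_T = (k₁)/(k₂·C_R^2) = (k₁/k₂)·C_R^-2.
= (0.0783) / (0.176×4.130^2) = 0.07830/3.002 = 0.0261.
The undesired path is higher order in R, so low C_R (CSTR or dilute feed) favours S.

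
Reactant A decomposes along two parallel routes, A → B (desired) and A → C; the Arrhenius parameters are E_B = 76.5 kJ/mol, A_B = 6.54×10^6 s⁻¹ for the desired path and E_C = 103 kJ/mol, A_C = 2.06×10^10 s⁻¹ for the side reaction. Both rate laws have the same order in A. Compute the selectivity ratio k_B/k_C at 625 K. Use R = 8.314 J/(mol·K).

Since both paths have the same order in A, the concentration cancels and S_{B/C} = k_B/k_C = (A_B/A_C)·exp[(E_C−E_B)/(RT)].
(E_C−E_B)/(RT) = (103−76.5)×10³/(8.314×625) = 26500/5196 = 5.100.
k_B/k_C = (6.54×10^6/2.06×10^10)·exp(5.100) = 3.175×10^-4 × 164.0 = 0.0521.

0.0521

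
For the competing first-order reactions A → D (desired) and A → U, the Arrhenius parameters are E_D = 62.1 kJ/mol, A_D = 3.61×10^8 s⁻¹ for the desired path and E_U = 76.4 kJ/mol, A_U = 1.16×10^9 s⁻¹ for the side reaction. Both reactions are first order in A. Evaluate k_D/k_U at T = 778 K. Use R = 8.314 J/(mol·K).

2.84

Since both paths have the same order in A, the concentration cancels and S_{D/U} = k_D/k_U = (A_D/A_U)·exp[(E_U−E_D)/(RT)].
(E_U−E_D)/(RT) = (76.4−62.1)×10³/(8.314×778) = 14300/6468 = 2.211.
k_D/k_U = (3.61×10^8/1.16×10^9)·exp(2.211) = 0.3112 × 9.123 = 2.84.
Since E_D < E_U, lowering the temperature improves selectivity toward D.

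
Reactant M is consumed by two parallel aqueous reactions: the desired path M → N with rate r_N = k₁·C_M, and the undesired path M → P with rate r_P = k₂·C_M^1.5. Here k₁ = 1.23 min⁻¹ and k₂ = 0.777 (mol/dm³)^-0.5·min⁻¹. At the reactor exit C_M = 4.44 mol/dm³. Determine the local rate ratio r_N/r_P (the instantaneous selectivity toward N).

S_{N/P} = r_N/r_P = (k₁·C_M)/(k₂·C_M^1.5) = (k₁/k₂)·C_M^-0.5.
= (1.23×4.440) / (0.777×4.440^1.5) = 5.461/7.269 = 0.751.
The undesired path is higher order in M, so low C_M (CSTR or dilute feed) favours N.

0.751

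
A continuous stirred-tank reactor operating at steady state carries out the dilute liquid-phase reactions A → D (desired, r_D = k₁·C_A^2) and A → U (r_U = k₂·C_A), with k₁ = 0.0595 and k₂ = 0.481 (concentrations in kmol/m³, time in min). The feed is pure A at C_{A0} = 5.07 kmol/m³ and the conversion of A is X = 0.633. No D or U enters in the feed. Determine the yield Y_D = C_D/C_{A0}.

Exit C_A = C_{A0}(1−X) = 5.07×0.367 = 1.861 kmol/m³.
A CSTR operates uniformly at the exit composition, giving r_D = 0.2060 and r_U = 0.8950 (each k·C_A^n at C_A = 1.861).
Fraction of consumed A going to D: r_D/(r_D+r_U) = 0.1871.
C_D = 0.1871·C_{A0}·X = 0.1871×5.07×0.633 = 0.600 kmol/m³; Y_D = C_D/C_{A0} = 0.118.

0.118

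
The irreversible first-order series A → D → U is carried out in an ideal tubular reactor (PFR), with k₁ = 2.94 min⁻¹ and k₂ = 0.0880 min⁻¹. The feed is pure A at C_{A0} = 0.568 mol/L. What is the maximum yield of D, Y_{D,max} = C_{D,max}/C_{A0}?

For a first-order series the maximum intermediate yield is C_{D,max}/C_{A0} = (k₁/k₂)^[k₂/(k₂−k₁)].
= (2.94/0.0880)^(0.0880/(0.0880−2.94)) = (33.41)^(-0.03086) = 0.8974.

0.897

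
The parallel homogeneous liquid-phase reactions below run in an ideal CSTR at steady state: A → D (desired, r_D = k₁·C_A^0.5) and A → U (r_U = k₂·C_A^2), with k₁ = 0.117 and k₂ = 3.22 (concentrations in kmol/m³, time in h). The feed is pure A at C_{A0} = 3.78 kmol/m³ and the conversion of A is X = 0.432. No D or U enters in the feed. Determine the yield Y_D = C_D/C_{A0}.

Exit C_A = C_{A0}(1−X) = 3.78×0.568 = 2.147 kmol/m³.
A CSTR operates uniformly at the exit composition, giving r_D = 0.1714 and r_U = 14.84 (each k·C_A^n at C_A = 2.147).
Fraction of consumed A going to D: r_D/(r_D+r_U) = 0.01142.
C_D = 0.01142·C_{A0}·X = 0.01142×3.78×0.432 = 0.0186 kmol/m³; Y_D = C_D/C_{A0} = 0.00493.

0.00493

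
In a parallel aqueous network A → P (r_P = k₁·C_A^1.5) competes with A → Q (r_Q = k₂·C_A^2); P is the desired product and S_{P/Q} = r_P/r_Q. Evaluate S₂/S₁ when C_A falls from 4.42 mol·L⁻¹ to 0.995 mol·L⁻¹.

2.11

S_{P/Q} = (k₁/k₂)·C_A^-0.5, so S₂/S₁ = (C_{A,2}/C_{A,1})^-0.5.
= (0.995/4.42)^(-0.5) = (0.2251)^(-0.5) = 2.11.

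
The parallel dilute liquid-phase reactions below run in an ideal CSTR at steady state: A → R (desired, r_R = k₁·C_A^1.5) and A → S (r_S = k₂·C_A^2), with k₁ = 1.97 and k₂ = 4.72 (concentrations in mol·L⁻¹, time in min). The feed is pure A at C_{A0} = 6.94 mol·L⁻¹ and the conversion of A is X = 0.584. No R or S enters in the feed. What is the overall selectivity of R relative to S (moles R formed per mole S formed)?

0.246

Exit C_A = C_{A0}(1−X) = 6.94×0.416 = 2.887 mol·L⁻¹.
In a CSTR the entire volume is at exit conditions, so r_R = 1.97×2.887^1.5 = 9.664 and r_S = 4.72×2.887^2 = 39.34.
Overall selectivity = C_R/C_S = r_Rτ/(r_Sτ) = r_R/r_S = 0.246.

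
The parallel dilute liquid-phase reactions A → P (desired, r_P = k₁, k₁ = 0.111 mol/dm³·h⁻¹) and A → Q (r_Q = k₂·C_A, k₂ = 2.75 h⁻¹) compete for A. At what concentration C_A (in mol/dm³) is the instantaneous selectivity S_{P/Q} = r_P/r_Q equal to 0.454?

S_{P/Q} = (k₁/k₂)·C_A⁻¹ ⇒ C_A = (S·k₂/k₁)^(-1).
= (0.454×2.75/0.111)^(-1) = (11.25)^(-1) = 0.0889 mol/dm³.

0.0889 mol/dm³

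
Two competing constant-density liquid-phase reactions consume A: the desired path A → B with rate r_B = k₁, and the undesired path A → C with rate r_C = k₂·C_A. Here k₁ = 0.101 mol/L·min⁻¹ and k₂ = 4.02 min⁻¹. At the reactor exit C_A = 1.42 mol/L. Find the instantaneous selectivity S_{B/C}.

S_{B/C} = r_B/r_C = (k₁)/(k₂·C_A) = (k₁/k₂)·C_A⁻¹.
= (0.101) / (4.02×1.420) = 0.1010/5.708 = 0.0177.
The undesired path is higher order in A, so low C_A (CSTR or dilute feed) favours B.

0.0177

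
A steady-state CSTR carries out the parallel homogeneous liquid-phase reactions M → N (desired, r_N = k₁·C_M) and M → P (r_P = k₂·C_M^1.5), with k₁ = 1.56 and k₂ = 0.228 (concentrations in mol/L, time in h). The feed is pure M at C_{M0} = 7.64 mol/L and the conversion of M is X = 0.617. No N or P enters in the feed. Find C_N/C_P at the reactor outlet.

Exit C_M = C_{M0}(1−X) = 7.64×0.383 = 2.926 mol/L.
Rates in a CSTR are evaluated at the outlet concentration: r_N = 1.56×2.926 = 4.565, r_P = 0.228×2.926^1.5 = 1.141.
Overall selectivity = C_N/C_P = r_Nτ/(r_Pτ) = r_N/r_P = 4.00.

4.00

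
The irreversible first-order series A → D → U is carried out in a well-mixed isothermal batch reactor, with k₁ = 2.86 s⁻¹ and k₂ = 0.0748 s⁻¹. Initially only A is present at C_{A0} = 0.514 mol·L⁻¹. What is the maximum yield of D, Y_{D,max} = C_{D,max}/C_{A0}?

For a first-order series the maximum intermediate yield is C_{D,max}/C_{A0} = (k₁/k₂)^[k₂/(k₂−k₁)].
= (2.86/0.0748)^(0.0748/(0.0748−2.86)) = (38.24)^(-0.02686) = 0.9068.

0.907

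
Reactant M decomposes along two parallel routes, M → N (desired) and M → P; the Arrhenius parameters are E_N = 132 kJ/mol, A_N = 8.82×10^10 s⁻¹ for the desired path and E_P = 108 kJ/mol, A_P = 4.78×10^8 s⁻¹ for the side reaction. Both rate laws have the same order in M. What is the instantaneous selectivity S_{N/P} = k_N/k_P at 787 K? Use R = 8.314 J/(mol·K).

Since both paths have the same order in M, the concentration cancels and S_{N/P} = k_N/k_P = (A_N/A_P)·exp[(E_P−E_N)/(RT)].
(E_P−E_N)/(RT) = (108−132)×10³/(8.314×787) = -24000/6543 = -3.668.
k_N/k_P = (8.82×10^10/4.78×10^8)·exp(-3.668) = 184.5 × 0.02553 = 4.71.

4.71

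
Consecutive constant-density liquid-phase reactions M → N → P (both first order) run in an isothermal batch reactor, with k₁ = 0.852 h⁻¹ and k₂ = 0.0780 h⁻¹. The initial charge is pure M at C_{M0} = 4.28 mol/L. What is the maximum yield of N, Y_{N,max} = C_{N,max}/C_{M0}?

Evaluating C_N at t_opt = ln(k₂/k₁)/(k₂−k₁) gives C_{N,max}/C_{M0} = (k₁/k₂)^[k₂/(k₂−k₁)].
= (0.852/0.0780)^(0.0780/(0.0780−0.852)) = (10.92)^(-0.1008) = 0.7859.

0.786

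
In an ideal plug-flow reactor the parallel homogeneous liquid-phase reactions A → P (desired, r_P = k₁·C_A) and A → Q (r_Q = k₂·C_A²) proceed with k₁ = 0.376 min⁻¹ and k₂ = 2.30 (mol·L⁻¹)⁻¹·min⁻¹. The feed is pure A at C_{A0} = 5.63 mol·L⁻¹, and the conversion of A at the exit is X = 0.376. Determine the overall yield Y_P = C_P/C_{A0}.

0.0132

C_A = C_{A0}(1−X) = 3.513 mol·L⁻¹.
Along a PFR/batch, dC_P/dC_A = −r_P/(r_P+r_Q) = −k₁/(k₁+k₂·C_A).
Integrating from C_{A0} to C_A: C_P = (0.376/2.30)·ln[(0.376+2.30·5.63)/(0.376+2.30·3.51)] = 0.1635·ln(13.32/8.456) = 0.07434 mol·L⁻¹.
Y_P = C_P/C_{A0} = 0.07434/5.63 = 0.0132.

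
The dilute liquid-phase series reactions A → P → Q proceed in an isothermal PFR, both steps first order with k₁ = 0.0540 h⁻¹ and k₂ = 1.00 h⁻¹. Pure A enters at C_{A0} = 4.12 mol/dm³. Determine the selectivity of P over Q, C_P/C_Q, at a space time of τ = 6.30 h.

0.163

Solving the coupled first-order balances gives C_P(τ) = [k₁/(k₂−k₁)]·C_{A0}·(e^(−k₁τ) − e^(−k₂τ)).
e^(−k₁τ) = e^(−0.0540×6.30) = e^(−0.3402) = 0.7116; e^(−k₂τ) = e^(−6.300) = 0.001836.
C_P = 0.0540×4.12/(1.00−0.0540) × (0.7116−0.001836) = 0.2352×0.7098 = 0.1669 mol/dm³.
C_A = C_{A0}e^(−k₁τ) = 2.932 mol/dm³, so C_Q = C_{A0}−C_A−C_P = 1.021 mol/dm³; C_P/C_Q = 0.163.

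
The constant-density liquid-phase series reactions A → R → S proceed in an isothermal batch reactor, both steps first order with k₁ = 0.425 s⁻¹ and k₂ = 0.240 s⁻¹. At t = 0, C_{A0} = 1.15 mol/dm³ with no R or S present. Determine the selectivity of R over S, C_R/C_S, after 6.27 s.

0.604

For first-order series with pure A initially, C_R(t) = k₁C_{A0}/(k₂−k₁)·(e^(−k₁t) − e^(−k₂t)).
e^(−k₁t) = e^(−0.425×6.27) = e^(−2.665) = 0.06962; e^(−k₂t) = e^(−1.505) = 0.2221.
C_R = 0.425×1.15/(0.240−0.425) × (0.06962−0.2221) = (-2.642)×(-0.1524) = 0.4027 mol/dm³.
C_A = C_{A0}e^(−k₁t) = 0.08006 mol/dm³, so C_S = C_{A0}−C_A−C_R = 0.6672 mol/dm³; C_R/C_S = 0.604.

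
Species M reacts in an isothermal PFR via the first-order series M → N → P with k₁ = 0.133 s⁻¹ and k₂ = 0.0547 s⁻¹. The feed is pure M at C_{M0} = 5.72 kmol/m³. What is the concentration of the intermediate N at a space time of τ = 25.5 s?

2.08 kmol/m³

For first-order series with pure M initially, C_N(τ) = k₁C_{M0}/(k₂−k₁)·(e^(−k₁τ) − e^(−k₂τ)).
e^(−k₁τ) = e^(−0.133×25.5) = e^(−3.392) = 0.03366; e^(−k₂τ) = e^(−1.395) = 0.2479.
C_N = 0.133×5.72/(0.0547−0.133) × (0.03366−0.2479) = (-9.716)×(-0.2142) = 2.081 kmol/m³.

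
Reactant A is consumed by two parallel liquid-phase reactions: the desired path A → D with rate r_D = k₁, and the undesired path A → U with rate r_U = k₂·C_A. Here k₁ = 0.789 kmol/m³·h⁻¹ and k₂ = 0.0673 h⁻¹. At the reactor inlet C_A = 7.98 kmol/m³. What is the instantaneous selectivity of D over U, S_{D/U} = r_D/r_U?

1.47

S_{D/U} = r_D/r_U = (k₁)/(k₂·C_A) = (k₁/k₂)·C_A⁻¹.
= (0.789) / (0.0673×7.980) = 0.7890/0.5371 = 1.47.
The undesired path is higher order in A, so low C_A (CSTR or dilute feed) favours D.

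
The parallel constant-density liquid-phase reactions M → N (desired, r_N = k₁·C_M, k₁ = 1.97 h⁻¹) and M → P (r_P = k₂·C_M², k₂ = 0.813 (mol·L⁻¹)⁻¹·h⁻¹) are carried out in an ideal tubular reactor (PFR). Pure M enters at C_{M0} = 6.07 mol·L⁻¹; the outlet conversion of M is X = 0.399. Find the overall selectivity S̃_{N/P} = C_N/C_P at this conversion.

C_M = C_{M0}(1−X) = 3.648 mol·L⁻¹.
Along a PFR/batch, dC_N/dC_M = −r_N/(r_N+r_P) = −k₁/(k₁+k₂·C_M).
Integrating from C_{M0} to C_M: C_N = (1.97/0.813)·ln[(1.97+0.813·6.07)/(1.97+0.813·3.65)] = 2.423·ln(6.905/4.936) = 0.8134 mol·L⁻¹.
C_P = (C_{M0}−C_M)−C_N = 1.608 mol·L⁻¹; S̃_{N/P} = 0.8134/1.608 = 0.506.

0.506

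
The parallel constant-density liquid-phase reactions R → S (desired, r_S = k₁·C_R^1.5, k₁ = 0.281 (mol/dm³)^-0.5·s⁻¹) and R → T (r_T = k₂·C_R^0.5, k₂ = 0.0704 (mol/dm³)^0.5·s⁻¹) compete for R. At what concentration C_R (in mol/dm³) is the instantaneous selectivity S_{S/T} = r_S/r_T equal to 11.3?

S_{S/T} = (k₁/k₂)·C_R ⇒ C_R = S·k₂/k₁.
= 11.3×0.0704/0.281 = 2.83 mol/dm³.

2.83 mol/dm³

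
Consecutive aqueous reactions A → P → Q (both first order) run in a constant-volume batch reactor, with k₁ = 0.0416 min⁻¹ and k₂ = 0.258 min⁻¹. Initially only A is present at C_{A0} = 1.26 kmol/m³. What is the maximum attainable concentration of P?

For a first-order series the maximum intermediate yield is C_{P,max}/C_{A0} = (k₁/k₂)^[k₂/(k₂−k₁)].
= (0.0416/0.258)^(0.258/(0.258−0.0416)) = (0.1612)^(1.192) = 0.1135.
C_{P,max} = 0.1135×1.26 = 0.143 kmol/m³.

0.143 kmol/m³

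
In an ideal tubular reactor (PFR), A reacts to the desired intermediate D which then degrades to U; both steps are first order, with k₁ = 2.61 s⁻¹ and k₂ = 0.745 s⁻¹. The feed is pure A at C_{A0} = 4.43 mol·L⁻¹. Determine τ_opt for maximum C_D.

0.672 s

For first-order series the maximum of C_D occurs at τ_opt = ln(k₂/k₁)/(k₂−k₁).
= ln(0.745/2.61)/(0.745−2.61) = ln(0.2854)/-1.865 = -1.254/-1.865 = 0.672 s.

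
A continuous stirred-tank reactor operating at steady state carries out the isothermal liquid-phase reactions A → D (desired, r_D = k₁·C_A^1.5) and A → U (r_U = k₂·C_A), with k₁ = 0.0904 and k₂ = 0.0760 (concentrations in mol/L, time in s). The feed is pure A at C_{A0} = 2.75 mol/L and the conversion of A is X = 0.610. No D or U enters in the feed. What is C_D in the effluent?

0.926 mol/L

Exit C_A = C_{A0}(1−X) = 2.75×0.390 = 1.073 mol/L.
A CSTR operates uniformly at the exit composition, giving r_D = 0.1004 and r_U = 0.08151 (each k·C_A^n at C_A = 1.073).
Fraction of consumed A going to D: r_D/(r_D+r_U) = 0.5519.
C_D = 0.5519·C_{A0}·X = 0.5519×2.75×0.610 = 0.926 mol/L.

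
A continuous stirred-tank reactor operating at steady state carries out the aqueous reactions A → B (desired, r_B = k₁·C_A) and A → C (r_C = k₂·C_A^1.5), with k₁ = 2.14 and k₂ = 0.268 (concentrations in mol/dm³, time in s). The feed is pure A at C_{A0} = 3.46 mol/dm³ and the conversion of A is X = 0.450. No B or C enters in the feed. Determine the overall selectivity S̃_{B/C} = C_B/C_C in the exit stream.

5.79

Exit C_A = C_{A0}(1−X) = 3.46×0.550 = 1.903 mol/dm³.
A CSTR operates uniformly at the exit composition, giving r_B = 4.072 and r_C = 0.7035 (each k·C_A^n at C_A = 1.903).
Overall selectivity = C_B/C_C = r_Bτ/(r_Cτ) = r_B/r_C = 5.79.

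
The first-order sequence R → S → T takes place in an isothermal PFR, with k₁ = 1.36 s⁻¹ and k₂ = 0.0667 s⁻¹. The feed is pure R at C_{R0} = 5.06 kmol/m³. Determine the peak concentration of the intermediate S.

4.33 kmol/m³

For a first-order series the maximum intermediate yield is C_{S,max}/C_{R0} = (k₁/k₂)^[k₂/(k₂−k₁)].
= (1.36/0.0667)^(0.0667/(0.0667−1.36)) = (20.39)^(-0.05157) = 0.8560.
C_{S,max} = 0.8560×5.06 = 4.33 kmol/m³.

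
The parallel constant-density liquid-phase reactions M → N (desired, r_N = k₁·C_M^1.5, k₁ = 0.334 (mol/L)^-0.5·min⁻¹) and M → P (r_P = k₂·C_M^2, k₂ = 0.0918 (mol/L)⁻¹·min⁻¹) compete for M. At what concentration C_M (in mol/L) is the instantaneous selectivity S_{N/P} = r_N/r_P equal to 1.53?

5.65 mol/L

S_{N/P} = (k₁/k₂)·C_M^-0.5 ⇒ C_M = (S·k₂/k₁)^(-2).
= (1.53×0.0918/0.334)^(-2) = (0.4205)^(-2) = 5.65 mol/L.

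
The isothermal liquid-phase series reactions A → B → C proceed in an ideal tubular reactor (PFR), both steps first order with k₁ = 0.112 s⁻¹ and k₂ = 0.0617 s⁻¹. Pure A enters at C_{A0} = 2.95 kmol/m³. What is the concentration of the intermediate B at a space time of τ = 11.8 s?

1.42 kmol/m³

Solving the coupled first-order balances gives C_B(τ) = [k₁/(k₂−k₁)]·C_{A0}·(e^(−k₁τ) − e^(−k₂τ)).
e^(−k₁τ) = e^(−0.112×11.8) = e^(−1.322) = 0.2667; e^(−k₂τ) = e^(−0.7281) = 0.4828.
C_B = 0.112×2.95/(0.0617−0.112) × (0.2667−0.4828) = (-6.569)×(-0.2161) = 1.420 kmol/m³.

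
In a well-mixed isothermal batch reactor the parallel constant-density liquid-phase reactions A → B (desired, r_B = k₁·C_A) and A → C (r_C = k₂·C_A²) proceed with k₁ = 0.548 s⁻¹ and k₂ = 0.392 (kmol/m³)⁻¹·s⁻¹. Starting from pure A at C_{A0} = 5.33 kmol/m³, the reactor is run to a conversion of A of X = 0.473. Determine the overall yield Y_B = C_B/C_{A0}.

C_A = C_{A0}(1−X) = 2.809 kmol/m³.
Along a PFR/batch, dC_B/dC_A = −r_B/(r_B+r_C) = −k₁/(k₁+k₂·C_A).
Integrating from C_{A0} to C_A: C_B = (0.548/0.392)·ln[(0.548+0.392·5.33)/(0.548+0.392·2.81)] = 1.398·ln(2.637/1.649) = 0.6564 kmol/m³.
Y_B = C_B/C_{A0} = 0.6564/5.33 = 0.123.

0.123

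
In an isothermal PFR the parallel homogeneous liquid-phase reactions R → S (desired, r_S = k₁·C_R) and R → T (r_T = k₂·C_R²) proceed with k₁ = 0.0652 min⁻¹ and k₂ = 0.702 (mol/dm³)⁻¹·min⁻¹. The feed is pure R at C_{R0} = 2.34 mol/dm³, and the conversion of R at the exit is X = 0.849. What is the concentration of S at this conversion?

C_R = C_{R0}(1−X) = 0.3533 mol/dm³.
Along a PFR/batch, dC_S/dC_R = −r_S/(r_S+r_T) = −k₁/(k₁+k₂·C_R).
Integrating from C_{R0} to C_R: C_S = (0.0652/0.702)·ln[(0.0652+0.702·2.34)/(0.0652+0.702·0.353)] = 0.09288·ln(1.708/0.3132) = 0.1575 mol/dm³.

0.158 mol/dm³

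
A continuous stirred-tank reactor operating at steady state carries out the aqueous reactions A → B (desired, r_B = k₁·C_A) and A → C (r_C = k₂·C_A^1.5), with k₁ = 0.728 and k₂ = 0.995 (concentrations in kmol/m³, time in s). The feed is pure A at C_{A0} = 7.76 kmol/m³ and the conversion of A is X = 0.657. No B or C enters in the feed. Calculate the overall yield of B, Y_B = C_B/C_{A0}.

Exit C_A = C_{A0}(1−X) = 7.76×0.343 = 2.662 kmol/m³.
Rates in a CSTR are evaluated at the outlet concentration: r_B = 0.728×2.662 = 1.938, r_C = 0.995×2.662^1.5 = 4.321.
Fraction of consumed A going to B: r_B/(r_B+r_C) = 0.3096.
C_B = 0.3096·C_{A0}·X = 0.3096×7.76×0.657 = 1.58 kmol/m³; Y_B = C_B/C_{A0} = 0.203.

0.203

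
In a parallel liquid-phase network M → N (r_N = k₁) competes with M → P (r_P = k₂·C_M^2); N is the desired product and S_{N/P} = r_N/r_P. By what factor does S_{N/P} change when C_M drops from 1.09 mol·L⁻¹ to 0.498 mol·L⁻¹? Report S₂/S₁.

S_{N/P} = (k₁/k₂)·C_M^-2, so S₂/S₁ = (C_{M,2}/C_{M,1})^-2.
= (0.498/1.09)^(-2) = (0.4569)^(-2) = 4.79.
Selectivity toward N rises as C_M falls — low-concentration operation is favoured.

4.79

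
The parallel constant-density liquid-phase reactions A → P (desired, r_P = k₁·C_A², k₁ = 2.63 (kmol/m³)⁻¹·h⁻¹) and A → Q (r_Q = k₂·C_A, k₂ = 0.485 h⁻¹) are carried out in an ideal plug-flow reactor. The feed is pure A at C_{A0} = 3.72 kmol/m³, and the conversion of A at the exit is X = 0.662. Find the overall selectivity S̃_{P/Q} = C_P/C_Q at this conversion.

12.4

C_A = C_{A0}(1−X) = 1.257 kmol/m³.
Along a PFR/batch, dC_Q/dC_A = −r_Q/(r_P+r_Q) = −k₂/(k₂+k₁·C_A).
Integrating from C_{A0} to C_A: C_Q = (0.485/2.63)·ln[(0.485+2.63·3.72)/(0.485+2.63·1.26)] = 0.1844·ln(10.27/3.792) = 0.1837 kmol/m³.
Then C_P = (C_{A0}−C_A) − C_Q = 2.463 − 0.1837 = 2.279 kmol/m³.
S̃_{P/Q} = C_P/C_Q = 2.279/0.1837 = 12.4.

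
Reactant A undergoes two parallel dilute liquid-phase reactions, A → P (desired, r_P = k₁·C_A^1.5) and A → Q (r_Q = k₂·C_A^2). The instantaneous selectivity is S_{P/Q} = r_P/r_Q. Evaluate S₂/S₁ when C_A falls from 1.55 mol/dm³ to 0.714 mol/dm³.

1.47

S_{P/Q} = (k₁/k₂)·C_A^-0.5, so S₂/S₁ = (C_{A,2}/C_{A,1})^-0.5.
= (0.714/1.55)^(-0.5) = (0.4606)^(-0.5) = 1.47.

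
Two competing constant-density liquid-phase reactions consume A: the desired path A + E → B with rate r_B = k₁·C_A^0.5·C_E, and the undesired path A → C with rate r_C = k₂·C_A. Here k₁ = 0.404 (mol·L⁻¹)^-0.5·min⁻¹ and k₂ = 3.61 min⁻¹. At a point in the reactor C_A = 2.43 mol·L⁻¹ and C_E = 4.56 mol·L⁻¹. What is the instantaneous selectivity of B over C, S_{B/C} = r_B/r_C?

0.327

S_{B/C} = r_B/r_C = (k₁·C_A^0.5·C_E)/(k₂·C_A) = (k₁/k₂)·C_A^-0.5·C_E.
= (0.404×2.430^0.5×4.560) / (3.61×2.430) = 2.872/8.772 = 0.327.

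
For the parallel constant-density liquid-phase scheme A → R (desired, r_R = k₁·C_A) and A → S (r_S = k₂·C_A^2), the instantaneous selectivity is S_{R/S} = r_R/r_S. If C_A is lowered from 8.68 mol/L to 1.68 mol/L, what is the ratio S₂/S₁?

S_{R/S} = (k₁/k₂)·C_A⁻¹, so S₂/S₁ = (C_{A,2}/C_{A,1})⁻¹.
= 8.68/1.68 = 5.17.
Selectivity toward R rises as C_A falls — low-concentration operation is favoured.

5.17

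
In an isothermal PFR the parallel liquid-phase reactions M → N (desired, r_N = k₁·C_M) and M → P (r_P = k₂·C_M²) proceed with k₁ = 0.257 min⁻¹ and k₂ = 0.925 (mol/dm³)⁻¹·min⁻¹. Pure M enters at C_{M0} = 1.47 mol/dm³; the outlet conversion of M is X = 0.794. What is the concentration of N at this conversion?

0.306 mol/dm³

C_M = C_{M0}(1−X) = 0.3028 mol/dm³.
Along a PFR/batch, dC_N/dC_M = −r_N/(r_N+r_P) = −k₁/(k₁+k₂·C_M).
Integrating from C_{M0} to C_M: C_N = (0.257/0.925)·ln[(0.257+0.925·1.47)/(0.257+0.925·0.303)] = 0.2778·ln(1.617/0.5371) = 0.3062 mol/dm³.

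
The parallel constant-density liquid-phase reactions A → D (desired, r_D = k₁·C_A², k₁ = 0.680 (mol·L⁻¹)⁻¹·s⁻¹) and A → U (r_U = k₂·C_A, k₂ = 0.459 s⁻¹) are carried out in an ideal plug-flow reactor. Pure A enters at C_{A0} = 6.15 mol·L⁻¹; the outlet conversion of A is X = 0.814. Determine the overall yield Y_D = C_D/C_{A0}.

C_A = C_{A0}(1−X) = 1.144 mol·L⁻¹.
Along a PFR/batch, dC_U/dC_A = −r_U/(r_D+r_U) = −k₂/(k₂+k₁·C_A).
Integrating from C_{A0} to C_A: C_U = (0.459/0.680)·ln[(0.459+0.680·6.15)/(0.459+0.680·1.14)] = 0.6750·ln(4.641/1.237) = 0.8926 mol·L⁻¹.
Then C_D = (C_{A0}−C_A) − C_U = 5.006 − 0.8926 = 4.114 mol·L⁻¹.
Y_D = C_D/C_{A0} = 4.114/6.15 = 0.669.

0.669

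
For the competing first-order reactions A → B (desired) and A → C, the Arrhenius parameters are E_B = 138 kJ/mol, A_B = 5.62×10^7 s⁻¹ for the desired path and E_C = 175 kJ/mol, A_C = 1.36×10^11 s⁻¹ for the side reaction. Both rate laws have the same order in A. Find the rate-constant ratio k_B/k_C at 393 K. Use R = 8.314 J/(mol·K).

34.2

k_B/k_C = (A_B/A_C)·exp[−(E_B−E_C)/(RT)] = (A_B/A_C)·exp[(E_C−E_B)/(RT)].
(E_C−E_B)/(RT) = (175−138)×10³/(8.314×393) = 37000/3267 = 11.32.
k_B/k_C = (5.62×10^7/1.36×10^11)·exp(11.32) = 4.132×10^-4 × 82783 = 34.2.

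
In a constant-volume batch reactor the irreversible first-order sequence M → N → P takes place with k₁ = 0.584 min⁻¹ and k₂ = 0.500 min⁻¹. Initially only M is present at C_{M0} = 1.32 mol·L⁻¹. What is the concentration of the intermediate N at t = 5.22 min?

For first-order series with pure M initially, C_N(t) = k₁C_{M0}/(k₂−k₁)·(e^(−k₁t) − e^(−k₂t)).
e^(−k₁t) = e^(−0.584×5.22) = e^(−3.048) = 0.04743; e^(−k₂t) = e^(−2.610) = 0.07353.
C_N = 0.584×1.32/(0.500−0.584) × (0.04743−0.07353) = (-9.177)×(-0.02610) = 0.2396 mol·L⁻¹.

0.240 mol·L⁻¹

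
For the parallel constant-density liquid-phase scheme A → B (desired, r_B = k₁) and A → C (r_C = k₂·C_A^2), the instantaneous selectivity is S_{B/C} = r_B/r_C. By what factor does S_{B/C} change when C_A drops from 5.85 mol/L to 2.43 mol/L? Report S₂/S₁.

5.80

S_{B/C} = (k₁/k₂)·C_A^-2, so S₂/S₁ = (C_{A,2}/C_{A,1})^-2.
= (2.43/5.85)^(-2) = (0.4154)^(-2) = 5.80.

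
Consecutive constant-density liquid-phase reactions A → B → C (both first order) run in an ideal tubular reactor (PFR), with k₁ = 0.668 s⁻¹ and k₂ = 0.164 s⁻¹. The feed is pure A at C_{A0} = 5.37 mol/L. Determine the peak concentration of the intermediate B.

Evaluating C_B at τ_opt = ln(k₂/k₁)/(k₂−k₁) gives C_{B,max}/C_{A0} = (k₁/k₂)^[k₂/(k₂−k₁)].
= (0.668/0.164)^(0.164/(0.164−0.668)) = (4.073)^(-0.3254) = 0.6332.
C_{B,max} = 0.6332×5.37 = 3.40 mol/L.

3.40 mol/L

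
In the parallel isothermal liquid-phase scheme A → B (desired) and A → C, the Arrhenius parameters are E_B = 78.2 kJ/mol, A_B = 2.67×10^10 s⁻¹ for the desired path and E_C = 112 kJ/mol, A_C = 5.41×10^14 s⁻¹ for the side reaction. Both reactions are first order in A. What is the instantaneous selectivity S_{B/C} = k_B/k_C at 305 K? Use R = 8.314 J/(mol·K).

30.3

With equal orders, S_{B/C} = k_B/k_C = (A_B/A_C)·exp[(E_C−E_B)/(RT)].
(E_C−E_B)/(RT) = (112−78.2)×10³/(8.314×305) = 33800/2536 = 13.33.
k_B/k_C = (2.67×10^10/5.41×10^14)·exp(13.33) = 4.935×10^-5 × 6.149×10^5 = 30.3.
Since E_B < E_C, lowering the temperature improves selectivity toward B.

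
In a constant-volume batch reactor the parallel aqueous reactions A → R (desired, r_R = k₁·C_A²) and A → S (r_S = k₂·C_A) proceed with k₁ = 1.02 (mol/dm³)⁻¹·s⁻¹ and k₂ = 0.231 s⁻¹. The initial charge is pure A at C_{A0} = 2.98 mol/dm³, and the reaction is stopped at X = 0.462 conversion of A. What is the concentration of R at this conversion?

1.25 mol/dm³

C_A = C_{A0}(1−X) = 1.603 mol/dm³.
Along a PFR/batch, dC_S/dC_A = −r_S/(r_R+r_S) = −k₂/(k₂+k₁·C_A).
Integrating from C_{A0} to C_A: C_S = (0.231/1.02)·ln[(0.231+1.02·2.98)/(0.231+1.02·1.60)] = 0.2265·ln(3.271/1.866) = 0.1271 mol/dm³.
Then C_R = (C_{A0}−C_A) − C_S = 1.377 − 0.1271 = 1.250 mol/dm³.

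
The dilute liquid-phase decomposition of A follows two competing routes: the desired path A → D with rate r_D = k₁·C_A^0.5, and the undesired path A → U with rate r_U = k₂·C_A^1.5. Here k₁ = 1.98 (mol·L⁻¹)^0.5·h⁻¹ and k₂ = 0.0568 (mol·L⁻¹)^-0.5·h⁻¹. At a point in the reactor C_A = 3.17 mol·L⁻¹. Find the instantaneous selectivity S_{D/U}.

11.0

S_{D/U} = r_D/r_U = (k₁·C_A^0.5)/(k₂·C_A^1.5) = (k₁/k₂)·C_A⁻¹.
= (1.98×3.170^0.5) / (0.0568×3.170^1.5) = 3.525/0.3206 = 11.0.
The undesired path is higher order in A, so low C_A (CSTR or dilute feed) favours D.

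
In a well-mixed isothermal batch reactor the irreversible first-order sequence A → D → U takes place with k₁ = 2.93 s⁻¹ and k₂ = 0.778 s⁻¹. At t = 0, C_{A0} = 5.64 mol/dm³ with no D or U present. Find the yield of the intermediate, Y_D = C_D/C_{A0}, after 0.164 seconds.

For first-order series with pure A initially, C_D(t) = k₁C_{A0}/(k₂−k₁)·(e^(−k₁t) − e^(−k₂t)).
e^(−k₁t) = e^(−2.93×0.164) = e^(−0.4805) = 0.6185; e^(−k₂t) = e^(−0.1276) = 0.8802.
C_D = 2.93×5.64/(0.778−2.93) × (0.6185−0.8802) = (-7.679)×(-0.2618) = 2.010 mol/dm³.
Y_D = C_D/C_{A0} = 2.010/5.64 = 0.356.

0.356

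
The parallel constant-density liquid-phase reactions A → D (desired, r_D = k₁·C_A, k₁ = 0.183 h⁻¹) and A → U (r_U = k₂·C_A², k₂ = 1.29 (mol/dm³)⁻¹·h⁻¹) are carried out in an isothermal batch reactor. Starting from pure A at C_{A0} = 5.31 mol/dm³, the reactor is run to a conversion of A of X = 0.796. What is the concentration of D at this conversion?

0.212 mol/dm³

C_A = C_{A0}(1−X) = 1.083 mol/dm³.
Along a PFR/batch, dC_D/dC_A = −r_D/(r_D+r_U) = −k₁/(k₁+k₂·C_A).
Integrating from C_{A0} to C_A: C_D = (0.183/1.29)·ln[(0.183+1.29·5.31)/(0.183+1.29·1.08)] = 0.1419·ln(7.033/1.580) = 0.2118 mol/dm³.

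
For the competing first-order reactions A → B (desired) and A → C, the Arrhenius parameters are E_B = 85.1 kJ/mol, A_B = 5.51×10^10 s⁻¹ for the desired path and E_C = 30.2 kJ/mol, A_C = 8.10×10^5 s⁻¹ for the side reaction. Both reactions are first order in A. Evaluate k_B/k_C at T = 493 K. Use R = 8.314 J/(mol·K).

Since both paths have the same order in A, the concentration cancels and S_{B/C} = k_B/k_C = (A_B/A_C)·exp[(E_C−E_B)/(RT)].
(E_C−E_B)/(RT) = (30.2−85.1)×10³/(8.314×493) = -54900/4099 = -13.39.
k_B/k_C = (5.51×10^10/8.10×10^5)·exp(-13.39) = 68025 × 1.524×10^-6 = 0.104.
Since E_B > E_C, raising the temperature improves selectivity toward B.

0.104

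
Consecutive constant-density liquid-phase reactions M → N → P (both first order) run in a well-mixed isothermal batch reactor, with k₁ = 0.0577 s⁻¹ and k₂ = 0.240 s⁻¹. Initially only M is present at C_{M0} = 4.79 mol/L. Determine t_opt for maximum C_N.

For first-order series the maximum of C_N occurs at t_opt = ln(k₂/k₁)/(k₂−k₁).
= ln(0.240/0.0577)/(0.240−0.0577) = ln(4.159)/0.1823 = 1.425/0.1823 = 7.82 s.

7.82 s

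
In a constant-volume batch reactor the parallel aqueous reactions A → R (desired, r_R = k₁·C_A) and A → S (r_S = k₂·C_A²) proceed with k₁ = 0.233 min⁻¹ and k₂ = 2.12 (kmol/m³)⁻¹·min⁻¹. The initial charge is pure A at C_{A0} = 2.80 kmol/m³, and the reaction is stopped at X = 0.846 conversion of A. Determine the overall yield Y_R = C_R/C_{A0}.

0.0660

C_A = C_{A0}(1−X) = 0.4312 kmol/m³.
Along a PFR/batch, dC_R/dC_A = −r_R/(r_R+r_S) = −k₁/(k₁+k₂·C_A).
Integrating from C_{A0} to C_A: C_R = (0.233/2.12)·ln[(0.233+2.12·2.80)/(0.233+2.12·0.431)] = 0.1099·ln(6.169/1.147) = 0.1849 kmol/m³.
Y_R = C_R/C_{A0} = 0.1849/2.80 = 0.0660.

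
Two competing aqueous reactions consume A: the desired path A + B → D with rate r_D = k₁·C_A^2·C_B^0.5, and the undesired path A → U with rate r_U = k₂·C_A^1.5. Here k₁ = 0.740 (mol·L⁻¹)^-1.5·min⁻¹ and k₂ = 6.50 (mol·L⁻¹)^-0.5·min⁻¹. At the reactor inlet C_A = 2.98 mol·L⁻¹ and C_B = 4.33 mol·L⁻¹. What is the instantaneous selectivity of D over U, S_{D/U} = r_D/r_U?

0.409

S_{D/U} = r_D/r_U = (k₁·C_A^2·C_B^0.5)/(k₂·C_A^1.5) = (k₁/k₂)·C_A^0.5·C_B^0.5.
= (0.740×2.980^2×4.330^0.5) / (6.50×2.980^1.5) = 13.67/33.44 = 0.409.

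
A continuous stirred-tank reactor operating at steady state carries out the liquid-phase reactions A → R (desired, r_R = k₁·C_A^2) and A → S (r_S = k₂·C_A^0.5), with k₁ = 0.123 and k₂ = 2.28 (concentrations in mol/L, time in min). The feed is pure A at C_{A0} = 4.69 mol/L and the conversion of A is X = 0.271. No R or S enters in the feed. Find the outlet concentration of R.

Exit C_A = C_{A0}(1−X) = 4.69×0.729 = 3.419 mol/L.
Rates in a CSTR are evaluated at the outlet concentration: r_R = 0.123×3.419^2 = 1.438, r_S = 2.28×3.419^0.5 = 4.216.
Fraction of consumed A going to R: r_R/(r_R+r_S) = 0.2543.
C_R = 0.2543·C_{A0}·X = 0.2543×4.69×0.271 = 0.323 mol/L.

0.323 mol/L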